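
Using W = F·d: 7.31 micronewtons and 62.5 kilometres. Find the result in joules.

7.31 × 10^-6 × 62.5 × 10^3 = 456.875 × 10^-3 J

0.456875 joules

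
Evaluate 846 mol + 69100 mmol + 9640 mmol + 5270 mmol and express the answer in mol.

930.01 mol

In mol:
  846 mol → 846
  69100 mmol = 69100 × 10^-3 mol = 69.1
  9640 mmol = 9640 × 10^-3 mol = 9.64
  5270 mmol = 5270 × 10^-3 mol = 5.27
Sum: 846 + 69.1 + 9.64 + 5.27 = 930.01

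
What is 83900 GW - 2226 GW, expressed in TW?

In TW:
  83900 GW = 83900 × 10⁻³ TW = 83.9
  2226 GW = 2226 × 10⁻³ TW = 2.226
Difference: 83.9 - 2.226 = 81.674

81.674 TW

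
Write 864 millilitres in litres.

milli = 1e-3, (no prefix) = 1e0; factor is 1e-3.
864 × 1e-3 = 0.864

0.864 litres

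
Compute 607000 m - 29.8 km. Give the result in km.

In km:
  607000 m = 607000e-3 km = 607
  29.8 km → 29.8
Difference: 607 - 29.8 = 577.2

577.2 km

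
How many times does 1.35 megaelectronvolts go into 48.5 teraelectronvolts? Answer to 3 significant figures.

(48.5 × 10¹²) / (1.35 × 10⁶) = 35.93 × 10⁶

35900000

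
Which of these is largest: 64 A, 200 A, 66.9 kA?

64 A = 64 A
200 A = 200 A
66.9 kA = 66900 A

66.9 kA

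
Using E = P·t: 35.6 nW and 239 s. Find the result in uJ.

35.6 × 10^-9 × 239 = 8508.4 × 10^-9 J

8.5084 uJ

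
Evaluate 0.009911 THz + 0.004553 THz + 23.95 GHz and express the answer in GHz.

38.414 GHz

In GHz:
  0.009911 THz = 0.009911 × 10³ GHz = 9.911
  0.004553 THz = 0.004553 × 10³ GHz = 4.553
  23.95 GHz → 23.95
Sum: 9.911 + 4.553 + 23.95 = 38.414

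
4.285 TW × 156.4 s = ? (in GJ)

670174 GJ

4.285 × 10^12 × 156.4 = 670.174 × 10^12 J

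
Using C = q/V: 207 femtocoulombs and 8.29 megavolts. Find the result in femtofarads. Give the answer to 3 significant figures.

(207 × 10^-15) / (8.29 × 10^6) = 24.97 × 10^-21 F

0.0000250 femtofarads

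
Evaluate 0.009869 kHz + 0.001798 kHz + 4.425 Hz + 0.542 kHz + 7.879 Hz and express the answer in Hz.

In Hz:
  0.009869 kHz = 0.009869 × 10^3 Hz = 9.869
  0.001798 kHz = 0.001798 × 10^3 Hz = 1.798
  4.425 Hz → 4.425
  0.542 kHz = 0.542 × 10^3 Hz = 542
  7.879 Hz → 7.879
Sum: 9.869 + 1.798 + 4.425 + 542 + 7.879 = 565.971

565.971 Hz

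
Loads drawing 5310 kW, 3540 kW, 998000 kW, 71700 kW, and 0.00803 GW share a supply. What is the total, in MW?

In MW:
  5310 kW = 5310 × 10^-3 MW = 5.31
  3540 kW = 3540 × 10^-3 MW = 3.54
  998000 kW = 998000 × 10^-3 MW = 998
  71700 kW = 71700 × 10^-3 MW = 71.7
  0.00803 GW = 0.00803 × 10^3 MW = 8.03
Sum: 5.31 + 3.54 + 998 + 71.7 + 8.03 = 1086.58

1086.58 MW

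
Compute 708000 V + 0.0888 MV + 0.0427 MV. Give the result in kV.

839.5 kV

In kV:
  708000 V = 708000 × 10⁻³ kV = 708
  0.0888 MV = 0.0888 × 10³ kV = 88.8
  0.0427 MV = 0.0427 × 10³ kV = 42.7
Sum: 708 + 88.8 + 42.7 = 839.5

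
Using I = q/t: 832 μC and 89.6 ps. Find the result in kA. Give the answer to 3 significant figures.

(832e-6) / (89.6e-12) = 9.2857e6 A

9290 kA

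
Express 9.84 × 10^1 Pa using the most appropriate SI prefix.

= 98.4 Pa; mantissa already in [1, 1000).

98.4 Pa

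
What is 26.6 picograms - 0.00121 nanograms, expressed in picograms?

25.39 picograms

In picograms:
  26.6 picograms → 26.6
  0.00121 nanograms = 0.00121 × 10³ picograms = 1.21
Difference: 26.6 - 1.21 = 25.39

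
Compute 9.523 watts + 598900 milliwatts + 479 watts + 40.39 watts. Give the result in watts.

In watts:
  9.523 watts → 9.523
  598900 milliwatts = 598900e-3 watts = 598.9
  479 watts → 479
  40.39 watts → 40.39
Sum: 9.523 + 598.9 + 479 + 40.39 = 1127.813

1127.813 watts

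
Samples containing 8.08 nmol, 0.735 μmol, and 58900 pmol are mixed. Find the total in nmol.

801.98 nmol

In nmol:
  8.08 nmol → 8.08
  0.735 μmol = 0.735e3 nmol = 735
  58900 pmol = 58900e-3 nmol = 58.9
Sum: 8.08 + 735 + 58.9 = 801.98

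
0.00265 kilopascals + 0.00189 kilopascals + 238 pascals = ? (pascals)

242.54 pascals

In pascals:
  0.00265 kilopascals = 0.00265 × 10³ pascals = 2.65
  0.00189 kilopascals = 0.00189 × 10³ pascals = 1.89
  238 pascals → 238
Sum: 2.65 + 1.89 + 238 = 242.54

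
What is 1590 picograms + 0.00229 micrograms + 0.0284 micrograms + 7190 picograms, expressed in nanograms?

In nanograms:
  1590 picograms = 1590e-3 nanograms = 1.59
  0.00229 micrograms = 0.00229e3 nanograms = 2.29
  0.0284 micrograms = 0.0284e3 nanograms = 28.4
  7190 picograms = 7190e-3 nanograms = 7.19
Sum: 1.59 + 2.29 + 28.4 + 7.19 = 39.47

39.47 nanograms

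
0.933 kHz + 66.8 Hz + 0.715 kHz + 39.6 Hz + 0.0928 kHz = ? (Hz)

1847.2 Hz

In Hz:
  0.933 kHz = 0.933 × 10³ Hz = 933
  66.8 Hz → 66.8
  0.715 kHz = 0.715 × 10³ Hz = 715
  39.6 Hz → 39.6
  0.0928 kHz = 0.0928 × 10³ Hz = 92.8
Sum: 933 + 66.8 + 715 + 39.6 + 92.8 = 1847.2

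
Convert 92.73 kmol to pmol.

kilo = 10³, pico = 10⁻¹²; factor is 10¹⁵.
92.73 × 10¹⁵ = 92730000000000000

92730000000000000 pmol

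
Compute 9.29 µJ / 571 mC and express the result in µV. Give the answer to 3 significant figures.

16.3 µV

(9.29e-6) / (571e-3) = 0.01627e-3 V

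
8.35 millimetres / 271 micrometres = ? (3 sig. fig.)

(8.35e-3) / (271e-6) = 0.03081e3

30.8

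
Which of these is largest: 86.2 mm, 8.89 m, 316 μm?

86.2 mm = 0.0862 m
8.89 m = 8.89 m
316 μm = 0.000316 m

8.89 m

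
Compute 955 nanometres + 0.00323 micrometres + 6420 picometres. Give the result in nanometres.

964.65 nanometres

In nanometres:
  955 nanometres → 955
  0.00323 micrometres = 0.00323 × 10³ nanometres = 3.23
  6420 picometres = 6420 × 10⁻³ nanometres = 6.42
Sum: 955 + 3.23 + 6.42 = 964.65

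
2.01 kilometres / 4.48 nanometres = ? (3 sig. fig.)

(2.01e3) / (4.48e-9) = 0.4487e12

449000000000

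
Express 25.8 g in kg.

0.0258 kg

(no prefix) = 10⁰, kilo = 10³; factor is 10⁻³.
25.8 × 10⁻³ = 0.0258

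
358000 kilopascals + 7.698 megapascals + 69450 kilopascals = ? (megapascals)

435.148 megapascals

In megapascals:
  358000 kilopascals = 358000 × 10^-3 megapascals = 358
  7.698 megapascals → 7.698
  69450 kilopascals = 69450 × 10^-3 megapascals = 69.45
Sum: 358 + 7.698 + 69.45 = 435.148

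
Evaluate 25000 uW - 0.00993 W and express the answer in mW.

15.07 mW

In mW:
  25000 uW = 25000e-3 mW = 25
  0.00993 W = 0.00993e3 mW = 9.93
Difference: 25 - 9.93 = 15.07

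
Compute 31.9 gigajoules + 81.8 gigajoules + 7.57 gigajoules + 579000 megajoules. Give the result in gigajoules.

700.27 gigajoules

In gigajoules:
  31.9 gigajoules → 31.9
  81.8 gigajoules → 81.8
  7.57 gigajoules → 7.57
  579000 megajoules = 579000e-3 gigajoules = 579
Sum: 31.9 + 81.8 + 7.57 + 579 = 700.27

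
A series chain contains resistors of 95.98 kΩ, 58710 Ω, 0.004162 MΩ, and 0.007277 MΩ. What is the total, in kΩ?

In kΩ:
  95.98 kΩ → 95.98
  58710 Ω = 58710 × 10^-3 kΩ = 58.71
  0.004162 MΩ = 0.004162 × 10^3 kΩ = 4.162
  0.007277 MΩ = 0.007277 × 10^3 kΩ = 7.277
Sum: 95.98 + 58.71 + 4.162 + 7.277 = 166.129

166.129 kΩ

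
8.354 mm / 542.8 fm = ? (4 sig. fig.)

15390000000

(8.354 × 10^-3) / (542.8 × 10^-15) = 0.015391 × 10^12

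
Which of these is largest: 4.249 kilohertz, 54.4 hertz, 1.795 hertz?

4.249 kilohertz

4.249 kilohertz = 4249 hertz
54.4 hertz = 54.4 hertz
1.795 hertz = 1.795 hertz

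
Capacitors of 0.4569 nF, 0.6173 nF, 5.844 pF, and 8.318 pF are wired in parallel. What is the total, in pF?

1088.362 pF

In pF:
  0.4569 nF = 0.4569e3 pF = 456.9
  0.6173 nF = 0.6173e3 pF = 617.3
  5.844 pF → 5.844
  8.318 pF → 8.318
Sum: 456.9 + 617.3 + 5.844 + 8.318 = 1088.362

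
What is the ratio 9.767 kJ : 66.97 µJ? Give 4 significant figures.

145800000

(9.767e3) / (66.97e-6) = 0.14584e9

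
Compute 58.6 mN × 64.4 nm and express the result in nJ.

58.6 × 10⁻³ × 64.4 × 10⁻⁹ = 3773.84 × 10⁻¹² J

3.77384 nJ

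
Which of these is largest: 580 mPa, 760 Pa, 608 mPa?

760 Pa

580 mPa = 0.58 Pa
760 Pa = 760 Pa
608 mPa = 0.608 Pa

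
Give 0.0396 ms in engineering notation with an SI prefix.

= 39.6 × 10^-6 s; 10^-6 is micro.

39.6 µs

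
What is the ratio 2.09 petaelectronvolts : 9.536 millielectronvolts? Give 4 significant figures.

(2.09e15) / (9.536e-3) = 0.21917e18

219200000000000000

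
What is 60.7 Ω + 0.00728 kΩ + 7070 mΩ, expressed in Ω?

75.05 Ω

In Ω:
  60.7 Ω → 60.7
  0.00728 kΩ = 0.00728 × 10³ Ω = 7.28
  7070 mΩ = 7070 × 10⁻³ Ω = 7.07
Sum: 60.7 + 7.28 + 7.07 = 75.05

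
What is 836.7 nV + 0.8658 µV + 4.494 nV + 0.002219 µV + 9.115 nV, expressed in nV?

1718.328 nV

In nV:
  836.7 nV → 836.7
  0.8658 µV = 0.8658e3 nV = 865.8
  4.494 nV → 4.494
  0.002219 µV = 0.002219e3 nV = 2.219
  9.115 nV → 9.115
Sum: 836.7 + 865.8 + 4.494 + 2.219 + 9.115 = 1718.328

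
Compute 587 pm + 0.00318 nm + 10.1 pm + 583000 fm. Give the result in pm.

In pm:
  587 pm → 587
  0.00318 nm = 0.00318 × 10³ pm = 3.18
  10.1 pm → 10.1
  583000 fm = 583000 × 10⁻³ pm = 583
Sum: 587 + 3.18 + 10.1 + 583 = 1183.28

1183.28 pm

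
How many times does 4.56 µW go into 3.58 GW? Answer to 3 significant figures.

785000000000000

(3.58 × 10^9) / (4.56 × 10^-6) = 0.7851 × 10^15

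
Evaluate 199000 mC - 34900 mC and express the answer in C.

In C:
  199000 mC = 199000 × 10^-3 C = 199
  34900 mC = 34900 × 10^-3 C = 34.9
Difference: 199 - 34.9 = 164.1

164.1 C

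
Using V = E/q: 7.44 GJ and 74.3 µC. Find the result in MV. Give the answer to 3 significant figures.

100000000 MV

(7.44 × 10⁹) / (74.3 × 10⁻⁶) = 0.10013 × 10¹⁵ V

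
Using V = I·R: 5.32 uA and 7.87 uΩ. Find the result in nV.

5.32 × 10⁻⁶ × 7.87 × 10⁻⁶ = 41.8684 × 10⁻¹² V

0.0418684 nV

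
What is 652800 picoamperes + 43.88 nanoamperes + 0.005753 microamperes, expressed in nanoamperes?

702.433 nanoamperes

In nanoamperes:
  652800 picoamperes = 652800e-3 nanoamperes = 652.8
  43.88 nanoamperes → 43.88
  0.005753 microamperes = 0.005753e3 nanoamperes = 5.753
Sum: 652.8 + 43.88 + 5.753 = 702.433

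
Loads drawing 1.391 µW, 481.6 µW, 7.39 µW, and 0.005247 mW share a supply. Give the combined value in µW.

In µW:
  1.391 µW → 1.391
  481.6 µW → 481.6
  7.39 µW → 7.39
  0.005247 mW = 0.005247e3 µW = 5.247
Sum: 1.391 + 481.6 + 7.39 + 5.247 = 495.628

495.628 µW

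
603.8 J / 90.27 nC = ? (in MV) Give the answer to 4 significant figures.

6689 MV

(603.8) / (90.27e-9) = 6.68882e9 V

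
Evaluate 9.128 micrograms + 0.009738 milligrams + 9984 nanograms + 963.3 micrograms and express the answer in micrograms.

In micrograms:
  9.128 micrograms → 9.128
  0.009738 milligrams = 0.009738 × 10³ micrograms = 9.738
  9984 nanograms = 9984 × 10⁻³ micrograms = 9.984
  963.3 micrograms → 963.3
Sum: 9.128 + 9.738 + 9.984 + 963.3 = 992.15

992.15 micrograms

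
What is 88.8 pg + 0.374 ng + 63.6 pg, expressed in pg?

526.4 pg

In pg:
  88.8 pg → 88.8
  0.374 ng = 0.374 × 10^3 pg = 374
  63.6 pg → 63.6
Sum: 88.8 + 374 + 63.6 = 526.4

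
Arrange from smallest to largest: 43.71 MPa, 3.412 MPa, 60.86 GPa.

3.412 MPa < 43.71 MPa < 60.86 GPa

43.71 MPa = 43710000 Pa
3.412 MPa = 3412000 Pa
60.86 GPa = 60860000000 Pa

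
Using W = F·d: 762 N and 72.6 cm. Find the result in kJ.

762 × 72.6 × 10^-2 = 55321.2 × 10^-2 J

0.553212 kJ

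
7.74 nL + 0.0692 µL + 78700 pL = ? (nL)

In nL:
  7.74 nL → 7.74
  0.0692 µL = 0.0692 × 10^3 nL = 69.2
  78700 pL = 78700 × 10^-3 nL = 78.7
Sum: 7.74 + 69.2 + 78.7 = 155.64

155.64 nL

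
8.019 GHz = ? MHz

8019 MHz

giga = 10⁹, mega = 10⁶; factor is 10³.
8.019 × 10³ = 8019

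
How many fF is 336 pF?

336000 fF

pico = 10⁻¹², femto = 10⁻¹⁵; factor is 10³.
336 × 10³ = 336000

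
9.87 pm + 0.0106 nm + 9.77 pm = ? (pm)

In pm:
  9.87 pm → 9.87
  0.0106 nm = 0.0106 × 10³ pm = 10.6
  9.77 pm → 9.77
Sum: 9.87 + 10.6 + 9.77 = 30.24

30.24 pm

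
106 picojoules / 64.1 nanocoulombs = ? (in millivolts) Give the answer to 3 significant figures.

(106 × 10⁻¹²) / (64.1 × 10⁻⁹) = 1.6537 × 10⁻³ V

1.65 millivolts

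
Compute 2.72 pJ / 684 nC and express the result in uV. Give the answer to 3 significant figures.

(2.72 × 10⁻¹²) / (684 × 10⁻⁹) = 0.0039766 × 10⁻³ V

3.98 uV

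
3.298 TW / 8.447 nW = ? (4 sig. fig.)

(3.298e12) / (8.447e-9) = 0.39043e21

390400000000000000000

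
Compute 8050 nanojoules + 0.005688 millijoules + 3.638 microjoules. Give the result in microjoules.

17.376 microjoules

In microjoules:
  8050 nanojoules = 8050 × 10⁻³ microjoules = 8.05
  0.005688 millijoules = 0.005688 × 10³ microjoules = 5.688
  3.638 microjoules → 3.638
Sum: 8.05 + 5.688 + 3.638 = 17.376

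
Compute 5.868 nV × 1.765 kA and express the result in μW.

5.868 × 10^-9 × 1.765 × 10^3 = 10.35702 × 10^-6 W

10.35702 μW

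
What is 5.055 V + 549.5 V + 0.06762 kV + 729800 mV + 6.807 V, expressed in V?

In V:
  5.055 V → 5.055
  549.5 V → 549.5
  0.06762 kV = 0.06762 × 10³ V = 67.62
  729800 mV = 729800 × 10⁻³ V = 729.8
  6.807 V → 6.807
Sum: 5.055 + 549.5 + 67.62 + 729.8 + 6.807 = 1358.782

1358.782 V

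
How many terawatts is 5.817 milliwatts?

milli = 1e-3, tera = 1e12; factor is 1e-15.
5.817 × 1e-15 = 0.000000000000005817

0.000000000000005817 terawatts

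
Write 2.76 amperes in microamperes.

2760000 microamperes

(no prefix) = 1e0, micro = 1e-6; factor is 1e6.
2.76 × 1e6 = 2760000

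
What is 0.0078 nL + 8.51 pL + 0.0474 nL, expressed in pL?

63.71 pL

In pL:
  0.0078 nL = 0.0078 × 10^3 pL = 7.8
  8.51 pL → 8.51
  0.0474 nL = 0.0474 × 10^3 pL = 47.4
Sum: 7.8 + 8.51 + 47.4 = 63.71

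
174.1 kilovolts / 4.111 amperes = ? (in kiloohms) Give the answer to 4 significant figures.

42.35 kiloohms

(174.1 × 10³) / (4.111) = 42.3498 × 10³ Ω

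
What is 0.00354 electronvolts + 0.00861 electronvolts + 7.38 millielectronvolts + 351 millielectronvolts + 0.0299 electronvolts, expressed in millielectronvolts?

400.43 millielectronvolts

In millielectronvolts:
  0.00354 electronvolts = 0.00354 × 10^3 millielectronvolts = 3.54
  0.00861 electronvolts = 0.00861 × 10^3 millielectronvolts = 8.61
  7.38 millielectronvolts → 7.38
  351 millielectronvolts → 351
  0.0299 electronvolts = 0.0299 × 10^3 millielectronvolts = 29.9
Sum: 3.54 + 8.61 + 7.38 + 351 + 29.9 = 400.43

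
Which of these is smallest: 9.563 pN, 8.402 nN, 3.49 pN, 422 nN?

3.49 pN

9.563 pN = 0.000000000009563 N
8.402 nN = 0.000000008402 N
3.49 pN = 0.00000000000349 N
422 nN = 0.000000422 N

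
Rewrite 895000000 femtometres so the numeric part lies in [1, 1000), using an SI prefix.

895 nanometres

= 895 × 10⁻⁹ metres; 10⁻⁹ is nano.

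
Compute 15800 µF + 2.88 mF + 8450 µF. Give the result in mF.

In mF:
  15800 µF = 15800 × 10^-3 mF = 15.8
  2.88 mF → 2.88
  8450 µF = 8450 × 10^-3 mF = 8.45
Sum: 15.8 + 2.88 + 8.45 = 27.13

27.13 mF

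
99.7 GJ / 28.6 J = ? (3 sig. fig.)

(99.7e9) / (28.6) = 3.486e9

3490000000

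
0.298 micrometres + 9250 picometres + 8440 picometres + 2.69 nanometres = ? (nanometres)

In nanometres:
  0.298 micrometres = 0.298e3 nanometres = 298
  9250 picometres = 9250e-3 nanometres = 9.25
  8440 picometres = 8440e-3 nanometres = 8.44
  2.69 nanometres → 2.69
Sum: 298 + 9.25 + 8.44 + 2.69 = 318.38

318.38 nanometres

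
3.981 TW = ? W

tera = 10^12, (no prefix) = 10^0; factor is 10^12.
3.981 × 10^12 = 3981000000000

3981000000000 W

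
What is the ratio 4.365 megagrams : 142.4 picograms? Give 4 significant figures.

(4.365e6) / (142.4e-12) = 0.030653e18

30650000000000000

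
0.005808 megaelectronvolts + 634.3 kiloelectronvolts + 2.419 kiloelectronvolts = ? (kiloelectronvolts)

642.527 kiloelectronvolts

In kiloelectronvolts:
  0.005808 megaelectronvolts = 0.005808 × 10³ kiloelectronvolts = 5.808
  634.3 kiloelectronvolts → 634.3
  2.419 kiloelectronvolts → 2.419
Sum: 5.808 + 634.3 + 2.419 = 642.527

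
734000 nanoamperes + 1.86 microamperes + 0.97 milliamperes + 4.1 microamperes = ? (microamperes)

In microamperes:
  734000 nanoamperes = 734000 × 10^-3 microamperes = 734
  1.86 microamperes → 1.86
  0.97 milliamperes = 0.97 × 10^3 microamperes = 970
  4.1 microamperes → 4.1
Sum: 734 + 1.86 + 970 + 4.1 = 1709.96

1709.96 microamperes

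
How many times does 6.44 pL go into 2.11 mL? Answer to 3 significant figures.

328000000

(2.11e-3) / (6.44e-12) = 0.3276e9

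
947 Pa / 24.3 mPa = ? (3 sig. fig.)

39000

(947) / (24.3 × 10^-3) = 38.97 × 10^3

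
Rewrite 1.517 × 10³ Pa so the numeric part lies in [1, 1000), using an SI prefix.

1.517 kPa

= 1.517 × 10³ Pa; 10³ is kilo.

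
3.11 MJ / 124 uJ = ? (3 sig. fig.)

(3.11 × 10^6) / (124 × 10^-6) = 0.02508 × 10^12

25100000000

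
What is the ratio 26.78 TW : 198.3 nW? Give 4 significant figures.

135000000000000000000

(26.78e12) / (198.3e-9) = 0.13505e21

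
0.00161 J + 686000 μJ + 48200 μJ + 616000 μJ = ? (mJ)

In mJ:
  0.00161 J = 0.00161 × 10^3 mJ = 1.61
  686000 μJ = 686000 × 10^-3 mJ = 686
  48200 μJ = 48200 × 10^-3 mJ = 48.2
  616000 μJ = 616000 × 10^-3 mJ = 616
Sum: 1.61 + 686 + 48.2 + 616 = 1351.81

1351.81 mJ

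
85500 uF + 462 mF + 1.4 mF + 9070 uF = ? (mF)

557.97 mF

In mF:
  85500 uF = 85500 × 10⁻³ mF = 85.5
  462 mF → 462
  1.4 mF → 1.4
  9070 uF = 9070 × 10⁻³ mF = 9.07
Sum: 85.5 + 462 + 1.4 + 9.07 = 557.97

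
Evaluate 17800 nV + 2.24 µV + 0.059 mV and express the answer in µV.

79.04 µV

In µV:
  17800 nV = 17800e-3 µV = 17.8
  2.24 µV → 2.24
  0.059 mV = 0.059e3 µV = 59
Sum: 17.8 + 2.24 + 59 = 79.04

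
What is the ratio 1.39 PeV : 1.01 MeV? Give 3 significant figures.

(1.39 × 10¹⁵) / (1.01 × 10⁶) = 1.376 × 10⁹

1380000000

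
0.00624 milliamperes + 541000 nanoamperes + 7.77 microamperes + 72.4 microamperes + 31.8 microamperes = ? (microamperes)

In microamperes:
  0.00624 milliamperes = 0.00624 × 10³ microamperes = 6.24
  541000 nanoamperes = 541000 × 10⁻³ microamperes = 541
  7.77 microamperes → 7.77
  72.4 microamperes → 72.4
  31.8 microamperes → 31.8
Sum: 6.24 + 541 + 7.77 + 72.4 + 31.8 = 659.21

659.21 microamperes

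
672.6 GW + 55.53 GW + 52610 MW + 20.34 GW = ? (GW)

801.08 GW

In GW:
  672.6 GW → 672.6
  55.53 GW → 55.53
  52610 MW = 52610 × 10⁻³ GW = 52.61
  20.34 GW → 20.34
Sum: 672.6 + 55.53 + 52.61 + 20.34 = 801.08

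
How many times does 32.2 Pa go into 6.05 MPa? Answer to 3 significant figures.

(6.05 × 10⁶) / (32.2) = 0.1879 × 10⁶

188000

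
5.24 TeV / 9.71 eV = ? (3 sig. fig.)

540000000000

(5.24 × 10¹²) / (9.71) = 0.5396 × 10¹²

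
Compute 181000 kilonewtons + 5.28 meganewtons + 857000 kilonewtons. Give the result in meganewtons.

In meganewtons:
  181000 kilonewtons = 181000e-3 meganewtons = 181
  5.28 meganewtons → 5.28
  857000 kilonewtons = 857000e-3 meganewtons = 857
Sum: 181 + 5.28 + 857 = 1043.28

1043.28 meganewtons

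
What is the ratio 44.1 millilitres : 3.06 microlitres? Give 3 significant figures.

(44.1e-3) / (3.06e-6) = 14.41e3

14400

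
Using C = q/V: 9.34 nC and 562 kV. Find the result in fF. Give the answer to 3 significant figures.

(9.34 × 10^-9) / (562 × 10^3) = 0.016619 × 10^-12 F

16.6 fF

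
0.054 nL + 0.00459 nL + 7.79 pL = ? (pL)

In pL:
  0.054 nL = 0.054 × 10^3 pL = 54
  0.00459 nL = 0.00459 × 10^3 pL = 4.59
  7.79 pL → 7.79
Sum: 54 + 4.59 + 7.79 = 66.38

66.38 pL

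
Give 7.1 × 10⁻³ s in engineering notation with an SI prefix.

7.1 ms

= 7.1 × 10⁻³ s; 10⁻³ is milli.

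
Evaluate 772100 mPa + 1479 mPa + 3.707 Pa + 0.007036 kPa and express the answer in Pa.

784.322 Pa

In Pa:
  772100 mPa = 772100e-3 Pa = 772.1
  1479 mPa = 1479e-3 Pa = 1.479
  3.707 Pa → 3.707
  0.007036 kPa = 0.007036e3 Pa = 7.036
Sum: 772.1 + 1.479 + 3.707 + 7.036 = 784.322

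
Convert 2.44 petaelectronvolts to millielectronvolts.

peta = 1e15, milli = 1e-3; factor is 1e18.
2.44 × 1e18 = 2440000000000000000

2440000000000000000 millielectronvolts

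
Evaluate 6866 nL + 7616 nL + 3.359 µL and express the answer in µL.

In µL:
  6866 nL = 6866e-3 µL = 6.866
  7616 nL = 7616e-3 µL = 7.616
  3.359 µL → 3.359
Sum: 6.866 + 7.616 + 3.359 = 17.841

17.841 µL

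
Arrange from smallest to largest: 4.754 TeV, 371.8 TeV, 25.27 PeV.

4.754 TeV < 371.8 TeV < 25.27 PeV

4.754 TeV = 4754000000000 eV
371.8 TeV = 371800000000000 eV
25.27 PeV = 25270000000000000 eV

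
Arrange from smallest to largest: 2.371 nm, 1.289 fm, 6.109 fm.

1.289 fm < 6.109 fm < 2.371 nm

2.371 nm = 0.000000002371 m
1.289 fm = 0.000000000000001289 m
6.109 fm = 0.000000000000006109 m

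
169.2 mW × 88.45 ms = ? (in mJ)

169.2 × 10^-3 × 88.45 × 10^-3 = 14965.74 × 10^-6 J

14.96574 mJ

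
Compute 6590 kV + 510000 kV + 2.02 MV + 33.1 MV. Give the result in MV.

In MV:
  6590 kV = 6590e-3 MV = 6.59
  510000 kV = 510000e-3 MV = 510
  2.02 MV → 2.02
  33.1 MV → 33.1
Sum: 6.59 + 510 + 2.02 + 33.1 = 551.71

551.71 MV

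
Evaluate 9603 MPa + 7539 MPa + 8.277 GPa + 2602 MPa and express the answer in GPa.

28.021 GPa

In GPa:
  9603 MPa = 9603 × 10⁻³ GPa = 9.603
  7539 MPa = 7539 × 10⁻³ GPa = 7.539
  8.277 GPa → 8.277
  2602 MPa = 2602 × 10⁻³ GPa = 2.602
Sum: 9.603 + 7.539 + 8.277 + 2.602 = 28.021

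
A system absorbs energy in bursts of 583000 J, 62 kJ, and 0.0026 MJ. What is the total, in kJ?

In kJ:
  583000 J = 583000 × 10^-3 kJ = 583
  62 kJ → 62
  0.0026 MJ = 0.0026 × 10^3 kJ = 2.6
Sum: 583 + 62 + 2.6 = 647.6

647.6 kJ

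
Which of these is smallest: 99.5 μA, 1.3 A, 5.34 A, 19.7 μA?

99.5 μA = 0.0000995 A
1.3 A = 1.3 A
5.34 A = 5.34 A
19.7 μA = 0.0000197 A

19.7 μA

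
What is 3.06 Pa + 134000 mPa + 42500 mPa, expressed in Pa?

In Pa:
  3.06 Pa → 3.06
  134000 mPa = 134000 × 10⁻³ Pa = 134
  42500 mPa = 42500 × 10⁻³ Pa = 42.5
Sum: 3.06 + 134 + 42.5 = 179.56

179.56 Pa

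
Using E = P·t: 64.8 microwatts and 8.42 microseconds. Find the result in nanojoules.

0.545616 nanojoules

64.8e-6 × 8.42e-6 = 545.616e-12 J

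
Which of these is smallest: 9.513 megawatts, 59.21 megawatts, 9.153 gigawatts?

9.513 megawatts

9.513 megawatts = 9513000 watts
59.21 megawatts = 59210000 watts
9.153 gigawatts = 9153000000 watts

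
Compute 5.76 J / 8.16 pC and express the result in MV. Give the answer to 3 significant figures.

(5.76) / (8.16 × 10^-12) = 0.70588 × 10^12 V

706000 MV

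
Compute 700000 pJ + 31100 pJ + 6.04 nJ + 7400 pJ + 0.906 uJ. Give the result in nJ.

In nJ:
  700000 pJ = 700000 × 10^-3 nJ = 700
  31100 pJ = 31100 × 10^-3 nJ = 31.1
  6.04 nJ → 6.04
  7400 pJ = 7400 × 10^-3 nJ = 7.4
  0.906 uJ = 0.906 × 10^3 nJ = 906
Sum: 700 + 31.1 + 6.04 + 7.4 + 906 = 1650.54

1650.54 nJ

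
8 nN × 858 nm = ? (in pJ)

8e-9 × 858e-9 = 6864e-18 J

0.006864 pJ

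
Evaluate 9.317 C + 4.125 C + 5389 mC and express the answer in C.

In C:
  9.317 C → 9.317
  4.125 C → 4.125
  5389 mC = 5389 × 10⁻³ C = 5.389
Sum: 9.317 + 4.125 + 5.389 = 18.831

18.831 C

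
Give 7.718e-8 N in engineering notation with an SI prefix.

77.18 nN

= 77.18e-9 N; 1e-9 is nano.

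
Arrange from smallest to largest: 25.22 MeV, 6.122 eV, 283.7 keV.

25.22 MeV = 25220000 eV
6.122 eV = 6.122 eV
283.7 keV = 283700 eV

6.122 eV < 283.7 keV < 25.22 MeV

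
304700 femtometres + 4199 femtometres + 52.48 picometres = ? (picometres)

361.379 picometres

In picometres:
  304700 femtometres = 304700e-3 picometres = 304.7
  4199 femtometres = 4199e-3 picometres = 4.199
  52.48 picometres → 52.48
Sum: 304.7 + 4.199 + 52.48 = 361.379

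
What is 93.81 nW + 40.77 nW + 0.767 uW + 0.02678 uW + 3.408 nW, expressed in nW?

931.768 nW

In nW:
  93.81 nW → 93.81
  40.77 nW → 40.77
  0.767 uW = 0.767e3 nW = 767
  0.02678 uW = 0.02678e3 nW = 26.78
  3.408 nW → 3.408
Sum: 93.81 + 40.77 + 767 + 26.78 + 3.408 = 931.768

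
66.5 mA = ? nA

66500000 nA

milli = 10^-3, nano = 10^-9; factor is 10^6.
66.5 × 10^6 = 66500000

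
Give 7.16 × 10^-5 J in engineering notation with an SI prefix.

= 71.6 × 10^-6 J; 10^-6 is micro.

71.6 uJ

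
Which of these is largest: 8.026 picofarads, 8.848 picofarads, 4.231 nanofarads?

8.026 picofarads = 0.000000000008026 farads
8.848 picofarads = 0.000000000008848 farads
4.231 nanofarads = 0.000000004231 farads

4.231 nanofarads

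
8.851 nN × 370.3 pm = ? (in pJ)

0.0000032775253 pJ

8.851 × 10^-9 × 370.3 × 10^-12 = 3277.5253 × 10^-21 J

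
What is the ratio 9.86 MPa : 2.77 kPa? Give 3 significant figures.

(9.86 × 10^6) / (2.77 × 10^3) = 3.56 × 10^3

3560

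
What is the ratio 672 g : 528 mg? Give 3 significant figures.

1270

(672) / (528 × 10^-3) = 1.273 × 10^3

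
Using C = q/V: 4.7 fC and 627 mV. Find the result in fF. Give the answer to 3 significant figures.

(4.7 × 10⁻¹⁵) / (627 × 10⁻³) = 0.007496 × 10⁻¹² F

7.50 fF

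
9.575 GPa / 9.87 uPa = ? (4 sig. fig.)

970100000000000

(9.575 × 10⁹) / (9.87 × 10⁻⁶) = 0.97011 × 10¹⁵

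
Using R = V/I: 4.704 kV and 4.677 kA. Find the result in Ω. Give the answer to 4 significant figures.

(4.704e3) / (4.677e3) = 1.00577 Ω

1.006 Ω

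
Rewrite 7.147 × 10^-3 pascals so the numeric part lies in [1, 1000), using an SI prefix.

= 7.147 × 10^-3 pascals; 10^-3 is milli.

7.147 millipascals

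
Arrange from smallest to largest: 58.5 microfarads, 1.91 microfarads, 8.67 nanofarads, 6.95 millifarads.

8.67 nanofarads < 1.91 microfarads < 58.5 microfarads < 6.95 millifarads

58.5 microfarads = 0.0000585 farads
1.91 microfarads = 0.00000191 farads
8.67 nanofarads = 0.00000000867 farads
6.95 millifarads = 0.00695 farads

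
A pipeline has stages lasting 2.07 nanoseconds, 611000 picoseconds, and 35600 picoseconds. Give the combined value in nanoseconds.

In nanoseconds:
  2.07 nanoseconds → 2.07
  611000 picoseconds = 611000 × 10^-3 nanoseconds = 611
  35600 picoseconds = 35600 × 10^-3 nanoseconds = 35.6
Sum: 2.07 + 611 + 35.6 = 648.67

648.67 nanoseconds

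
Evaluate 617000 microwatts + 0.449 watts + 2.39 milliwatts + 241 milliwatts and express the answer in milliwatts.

1309.39 milliwatts

In milliwatts:
  617000 microwatts = 617000e-3 milliwatts = 617
  0.449 watts = 0.449e3 milliwatts = 449
  2.39 milliwatts → 2.39
  241 milliwatts → 241
Sum: 617 + 449 + 2.39 + 241 = 1309.39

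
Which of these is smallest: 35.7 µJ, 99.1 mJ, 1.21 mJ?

35.7 µJ = 0.0000357 J
99.1 mJ = 0.0991 J
1.21 mJ = 0.00121 J

35.7 µJ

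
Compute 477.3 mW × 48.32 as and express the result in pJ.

0.000023063136 pJ

477.3 × 10⁻³ × 48.32 × 10⁻¹⁸ = 23063.136 × 10⁻²¹ J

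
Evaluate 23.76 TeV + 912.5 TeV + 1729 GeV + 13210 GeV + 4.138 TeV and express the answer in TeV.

955.337 TeV

In TeV:
  23.76 TeV → 23.76
  912.5 TeV → 912.5
  1729 GeV = 1729e-3 TeV = 1.729
  13210 GeV = 13210e-3 TeV = 13.21
  4.138 TeV → 4.138
Sum: 23.76 + 912.5 + 1.729 + 13.21 + 4.138 = 955.337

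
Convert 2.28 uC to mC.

0.00228 mC

micro = 10^-6, milli = 10^-3; factor is 10^-3.
2.28 × 10^-3 = 0.00228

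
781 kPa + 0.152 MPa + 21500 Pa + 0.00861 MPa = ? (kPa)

963.11 kPa

In kPa:
  781 kPa → 781
  0.152 MPa = 0.152e3 kPa = 152
  21500 Pa = 21500e-3 kPa = 21.5
  0.00861 MPa = 0.00861e3 kPa = 8.61
Sum: 781 + 152 + 21.5 + 8.61 = 963.11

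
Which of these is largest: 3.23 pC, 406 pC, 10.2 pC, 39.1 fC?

3.23 pC = 0.00000000000323 C
406 pC = 0.000000000406 C
10.2 pC = 0.0000000000102 C
39.1 fC = 0.0000000000000391 C

406 pC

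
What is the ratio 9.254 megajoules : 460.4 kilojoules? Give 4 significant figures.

20.10

(9.254 × 10^6) / (460.4 × 10^3) = 0.0201 × 10^3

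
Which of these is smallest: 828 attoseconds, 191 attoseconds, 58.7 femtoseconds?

828 attoseconds = 0.000000000000000828 seconds
191 attoseconds = 0.000000000000000191 seconds
58.7 femtoseconds = 0.0000000000000587 seconds

191 attoseconds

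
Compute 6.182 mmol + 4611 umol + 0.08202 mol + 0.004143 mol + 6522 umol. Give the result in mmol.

103.478 mmol

In mmol:
  6.182 mmol → 6.182
  4611 umol = 4611e-3 mmol = 4.611
  0.08202 mol = 0.08202e3 mmol = 82.02
  0.004143 mol = 0.004143e3 mmol = 4.143
  6522 umol = 6522e-3 mmol = 6.522
Sum: 6.182 + 4.611 + 82.02 + 4.143 + 6.522 = 103.478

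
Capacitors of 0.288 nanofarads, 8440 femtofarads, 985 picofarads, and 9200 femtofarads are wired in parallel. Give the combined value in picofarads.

1290.64 picofarads

In picofarads:
  0.288 nanofarads = 0.288e3 picofarads = 288
  8440 femtofarads = 8440e-3 picofarads = 8.44
  985 picofarads → 985
  9200 femtofarads = 9200e-3 picofarads = 9.2
Sum: 288 + 8.44 + 985 + 9.2 = 1290.64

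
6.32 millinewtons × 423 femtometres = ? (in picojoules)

0.00267336 picojoules

6.32 × 10^-3 × 423 × 10^-15 = 2673.36 × 10^-18 J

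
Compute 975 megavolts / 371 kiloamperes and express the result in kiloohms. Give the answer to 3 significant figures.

(975 × 10^6) / (371 × 10^3) = 2.628 × 10^3 Ω

2.63 kiloohms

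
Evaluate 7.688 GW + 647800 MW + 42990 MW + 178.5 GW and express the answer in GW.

876.978 GW

In GW:
  7.688 GW → 7.688
  647800 MW = 647800 × 10^-3 GW = 647.8
  42990 MW = 42990 × 10^-3 GW = 42.99
  178.5 GW → 178.5
Sum: 7.688 + 647.8 + 42.99 + 178.5 = 876.978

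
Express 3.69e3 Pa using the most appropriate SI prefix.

= 3.69e3 Pa; 1e3 is kilo.

3.69 kPa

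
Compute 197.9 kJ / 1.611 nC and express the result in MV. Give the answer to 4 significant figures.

(197.9e3) / (1.611e-9) = 122.843e12 V

122800000 MV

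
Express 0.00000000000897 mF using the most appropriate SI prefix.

8.97 fF

= 8.97 × 10^-15 F; 10^-15 is femto.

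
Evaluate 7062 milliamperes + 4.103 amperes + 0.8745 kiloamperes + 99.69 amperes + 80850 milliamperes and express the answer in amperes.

In amperes:
  7062 milliamperes = 7062e-3 amperes = 7.062
  4.103 amperes → 4.103
  0.8745 kiloamperes = 0.8745e3 amperes = 874.5
  99.69 amperes → 99.69
  80850 milliamperes = 80850e-3 amperes = 80.85
Sum: 7.062 + 4.103 + 874.5 + 99.69 + 80.85 = 1066.205

1066.205 amperes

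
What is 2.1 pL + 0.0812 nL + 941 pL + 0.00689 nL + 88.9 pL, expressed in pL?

In pL:
  2.1 pL → 2.1
  0.0812 nL = 0.0812e3 pL = 81.2
  941 pL → 941
  0.00689 nL = 0.00689e3 pL = 6.89
  88.9 pL → 88.9
Sum: 2.1 + 81.2 + 941 + 6.89 + 88.9 = 1120.09

1120.09 pL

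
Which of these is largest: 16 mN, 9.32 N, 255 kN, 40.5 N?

255 kN

16 mN = 0.016 N
9.32 N = 9.32 N
255 kN = 255000 N
40.5 N = 40.5 N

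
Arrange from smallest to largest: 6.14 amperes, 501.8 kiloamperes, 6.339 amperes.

6.14 amperes < 6.339 amperes < 501.8 kiloamperes

6.14 amperes = 6.14 amperes
501.8 kiloamperes = 501800 amperes
6.339 amperes = 6.339 amperes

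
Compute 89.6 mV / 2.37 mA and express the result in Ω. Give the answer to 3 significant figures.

(89.6e-3) / (2.37e-3) = 37.806 Ω

37.8 Ω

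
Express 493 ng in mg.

0.000493 mg

nano = 10⁻⁹, milli = 10⁻³; factor is 10⁻⁶.
493 × 10⁻⁶ = 0.000493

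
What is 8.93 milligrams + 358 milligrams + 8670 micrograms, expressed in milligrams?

In milligrams:
  8.93 milligrams → 8.93
  358 milligrams → 358
  8670 micrograms = 8670e-3 milligrams = 8.67
Sum: 8.93 + 358 + 8.67 = 375.6

375.6 milligrams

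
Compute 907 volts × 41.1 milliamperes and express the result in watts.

37.2777 watts

907 × 41.1e-3 = 37277.7e-3 W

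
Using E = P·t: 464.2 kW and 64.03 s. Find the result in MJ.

29.722726 MJ

464.2 × 10³ × 64.03 = 29722.726 × 10³ J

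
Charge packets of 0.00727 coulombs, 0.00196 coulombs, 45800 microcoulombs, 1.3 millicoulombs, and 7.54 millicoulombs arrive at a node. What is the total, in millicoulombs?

In millicoulombs:
  0.00727 coulombs = 0.00727 × 10^3 millicoulombs = 7.27
  0.00196 coulombs = 0.00196 × 10^3 millicoulombs = 1.96
  45800 microcoulombs = 45800 × 10^-3 millicoulombs = 45.8
  1.3 millicoulombs → 1.3
  7.54 millicoulombs → 7.54
Sum: 7.27 + 1.96 + 45.8 + 1.3 + 7.54 = 63.87

63.87 millicoulombs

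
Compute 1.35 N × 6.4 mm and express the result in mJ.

8.64 mJ

1.35 × 6.4 × 10⁻³ = 8.64 × 10⁻³ J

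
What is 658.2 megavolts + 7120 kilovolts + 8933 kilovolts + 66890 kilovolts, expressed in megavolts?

741.143 megavolts

In megavolts:
  658.2 megavolts → 658.2
  7120 kilovolts = 7120e-3 megavolts = 7.12
  8933 kilovolts = 8933e-3 megavolts = 8.933
  66890 kilovolts = 66890e-3 megavolts = 66.89
Sum: 658.2 + 7.12 + 8.933 + 66.89 = 741.143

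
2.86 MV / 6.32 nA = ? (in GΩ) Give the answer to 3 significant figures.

453000 GΩ

(2.86 × 10^6) / (6.32 × 10^-9) = 0.45253 × 10^15 Ω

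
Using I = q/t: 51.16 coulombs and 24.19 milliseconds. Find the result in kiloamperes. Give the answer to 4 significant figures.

(51.16) / (24.19e-3) = 2.11492e3 A

2.115 kiloamperes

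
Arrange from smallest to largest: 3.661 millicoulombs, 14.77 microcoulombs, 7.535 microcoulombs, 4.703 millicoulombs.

3.661 millicoulombs = 0.003661 coulombs
14.77 microcoulombs = 0.00001477 coulombs
7.535 microcoulombs = 0.000007535 coulombs
4.703 millicoulombs = 0.004703 coulombs

7.535 microcoulombs < 14.77 microcoulombs < 3.661 millicoulombs < 4.703 millicoulombs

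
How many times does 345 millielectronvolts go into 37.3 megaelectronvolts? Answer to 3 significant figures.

(37.3 × 10⁶) / (345 × 10⁻³) = 0.1081 × 10⁹

108000000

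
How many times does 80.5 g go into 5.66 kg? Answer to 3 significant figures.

(5.66 × 10^3) / (80.5) = 0.07031 × 10^3

70.3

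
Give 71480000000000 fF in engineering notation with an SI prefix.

71.48 mF

= 71.48 × 10⁻³ F; 10⁻³ is milli.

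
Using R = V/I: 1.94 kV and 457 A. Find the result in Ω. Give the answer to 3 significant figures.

(1.94 × 10³) / (457) = 0.0042451 × 10³ Ω

4.25 Ω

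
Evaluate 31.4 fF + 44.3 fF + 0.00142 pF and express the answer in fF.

In fF:
  31.4 fF → 31.4
  44.3 fF → 44.3
  0.00142 pF = 0.00142 × 10^3 fF = 1.42
Sum: 31.4 + 44.3 + 1.42 = 77.12

77.12 fF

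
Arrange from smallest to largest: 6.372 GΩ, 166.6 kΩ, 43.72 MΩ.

6.372 GΩ = 6372000000 Ω
166.6 kΩ = 166600 Ω
43.72 MΩ = 43720000 Ω

166.6 kΩ < 43.72 MΩ < 6.372 GΩ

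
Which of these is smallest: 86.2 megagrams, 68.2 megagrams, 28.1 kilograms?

28.1 kilograms

86.2 megagrams = 86200000 grams
68.2 megagrams = 68200000 grams
28.1 kilograms = 28100 grams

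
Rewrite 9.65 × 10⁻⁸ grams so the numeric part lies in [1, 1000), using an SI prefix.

= 96.5 × 10⁻⁹ grams; 10⁻⁹ is nano.

96.5 nanograms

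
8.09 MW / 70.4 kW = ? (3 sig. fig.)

(8.09 × 10⁶) / (70.4 × 10³) = 0.1149 × 10³

115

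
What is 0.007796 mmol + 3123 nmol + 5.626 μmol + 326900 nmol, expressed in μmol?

In μmol:
  0.007796 mmol = 0.007796 × 10³ μmol = 7.796
  3123 nmol = 3123 × 10⁻³ μmol = 3.123
  5.626 μmol → 5.626
  326900 nmol = 326900 × 10⁻³ μmol = 326.9
Sum: 7.796 + 3.123 + 5.626 + 326.9 = 343.445

343.445 μmol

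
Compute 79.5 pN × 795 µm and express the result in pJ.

0.0632025 pJ

79.5 × 10^-12 × 795 × 10^-6 = 63202.5 × 10^-18 J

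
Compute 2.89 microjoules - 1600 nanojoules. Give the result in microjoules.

In microjoules:
  2.89 microjoules → 2.89
  1600 nanojoules = 1600e-3 microjoules = 1.6
Difference: 2.89 - 1.6 = 1.29

1.29 microjoules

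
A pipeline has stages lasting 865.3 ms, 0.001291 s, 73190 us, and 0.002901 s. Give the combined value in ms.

942.682 ms

In ms:
  865.3 ms → 865.3
  0.001291 s = 0.001291 × 10^3 ms = 1.291
  73190 us = 73190 × 10^-3 ms = 73.19
  0.002901 s = 0.002901 × 10^3 ms = 2.901
Sum: 865.3 + 1.291 + 73.19 + 2.901 = 942.682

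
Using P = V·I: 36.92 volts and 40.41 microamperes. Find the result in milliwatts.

1.4919372 milliwatts

36.92 × 40.41 × 10⁻⁶ = 1491.9372 × 10⁻⁶ W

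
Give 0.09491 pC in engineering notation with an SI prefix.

94.91 fC

= 94.91 × 10^-15 C; 10^-15 is femto.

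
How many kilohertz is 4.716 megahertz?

mega = 1e6, kilo = 1e3; factor is 1e3.
4.716 × 1e3 = 4716

4716 kilohertz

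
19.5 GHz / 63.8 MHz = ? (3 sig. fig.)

306

(19.5e9) / (63.8e6) = 0.3056e3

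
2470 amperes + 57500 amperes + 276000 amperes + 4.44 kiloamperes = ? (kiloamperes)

340.41 kiloamperes

In kiloamperes:
  2470 amperes = 2470e-3 kiloamperes = 2.47
  57500 amperes = 57500e-3 kiloamperes = 57.5
  276000 amperes = 276000e-3 kiloamperes = 276
  4.44 kiloamperes → 4.44
Sum: 2.47 + 57.5 + 276 + 4.44 = 340.41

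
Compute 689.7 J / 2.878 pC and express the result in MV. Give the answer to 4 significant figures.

(689.7) / (2.878 × 10^-12) = 239.646 × 10^12 V

239600000 MV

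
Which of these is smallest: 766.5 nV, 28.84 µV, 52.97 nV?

52.97 nV

766.5 nV = 0.0000007665 V
28.84 µV = 0.00002884 V
52.97 nV = 0.00000005297 V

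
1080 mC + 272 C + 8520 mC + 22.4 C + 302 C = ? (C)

606 C

In C:
  1080 mC = 1080e-3 C = 1.08
  272 C → 272
  8520 mC = 8520e-3 C = 8.52
  22.4 C → 22.4
  302 C → 302
Sum: 1.08 + 272 + 8.52 + 22.4 + 302 = 606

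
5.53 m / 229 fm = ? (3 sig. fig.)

(5.53) / (229e-15) = 0.02415e15

24100000000000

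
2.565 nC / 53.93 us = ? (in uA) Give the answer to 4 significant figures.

(2.565 × 10^-9) / (53.93 × 10^-6) = 0.0475617 × 10^-3 A

47.56 uA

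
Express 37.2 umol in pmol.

37200000 pmol

micro = 1e-6, pico = 1e-12; factor is 1e6.
37.2 × 1e6 = 37200000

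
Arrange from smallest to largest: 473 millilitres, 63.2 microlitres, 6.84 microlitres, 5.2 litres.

6.84 microlitres < 63.2 microlitres < 473 millilitres < 5.2 litres

473 millilitres = 0.473 litres
63.2 microlitres = 0.0000632 litres
6.84 microlitres = 0.00000684 litres
5.2 litres = 5.2 litres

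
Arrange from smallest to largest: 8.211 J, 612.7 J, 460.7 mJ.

8.211 J = 8.211 J
612.7 J = 612.7 J
460.7 mJ = 0.4607 J

460.7 mJ < 8.211 J < 612.7 J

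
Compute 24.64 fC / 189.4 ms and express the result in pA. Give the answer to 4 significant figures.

(24.64 × 10⁻¹⁵) / (189.4 × 10⁻³) = 0.130095 × 10⁻¹² A

0.1301 pA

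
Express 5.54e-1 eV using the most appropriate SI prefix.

= 554e-3 eV; 1e-3 is milli.

554 meV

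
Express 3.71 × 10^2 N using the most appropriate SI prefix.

= 371 N; mantissa already in [1, 1000).

371 N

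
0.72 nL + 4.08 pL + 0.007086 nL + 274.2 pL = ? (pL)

In pL:
  0.72 nL = 0.72 × 10³ pL = 720
  4.08 pL → 4.08
  0.007086 nL = 0.007086 × 10³ pL = 7.086
  274.2 pL → 274.2
Sum: 720 + 4.08 + 7.086 + 274.2 = 1005.366

1005.366 pL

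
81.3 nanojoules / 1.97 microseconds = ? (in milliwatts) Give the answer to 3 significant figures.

41.3 milliwatts

(81.3e-9) / (1.97e-6) = 41.269e-3 W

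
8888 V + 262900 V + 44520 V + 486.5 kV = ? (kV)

In kV:
  8888 V = 8888e-3 kV = 8.888
  262900 V = 262900e-3 kV = 262.9
  44520 V = 44520e-3 kV = 44.52
  486.5 kV → 486.5
Sum: 8.888 + 262.9 + 44.52 + 486.5 = 802.808

802.808 kV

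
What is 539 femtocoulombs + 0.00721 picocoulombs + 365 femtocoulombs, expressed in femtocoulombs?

In femtocoulombs:
  539 femtocoulombs → 539
  0.00721 picocoulombs = 0.00721 × 10^3 femtocoulombs = 7.21
  365 femtocoulombs → 365
Sum: 539 + 7.21 + 365 = 911.21

911.21 femtocoulombs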